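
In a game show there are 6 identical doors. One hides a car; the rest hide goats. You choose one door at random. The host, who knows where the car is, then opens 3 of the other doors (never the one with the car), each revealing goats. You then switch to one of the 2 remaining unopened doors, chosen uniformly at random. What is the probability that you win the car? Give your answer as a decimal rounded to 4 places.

Your original door holds the car with probability 1/6, so the other 5 collectively hold it with probability 5/6.
The host can always find 3 empty doors to open, so the reveals don't change that 5/6; it is now spread over the 2 remaining unopened doors.
P(win by switching) = (5/6) · (1/2) = 5/12 ≈ 0.4167.

0.4167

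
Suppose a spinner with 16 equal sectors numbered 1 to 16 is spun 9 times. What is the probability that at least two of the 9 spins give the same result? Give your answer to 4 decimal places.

0.9396

P(all 9 different) = 16/16 · 15/16 · ··· · 8/16 ≈ 0.0604.
P(at least two equal) = 1 − 0.0604 = 0.9396.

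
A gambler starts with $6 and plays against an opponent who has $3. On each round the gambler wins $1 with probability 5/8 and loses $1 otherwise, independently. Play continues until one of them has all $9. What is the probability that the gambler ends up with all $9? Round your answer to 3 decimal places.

Let r = q/p = (3/8)/(5/8) = 3/5. The recurrence P(i) = p·P(i+1) + q·P(i−1) with P(0)=0, P(9)=1 gives P(i) = (1 − r^i)/(1 − r^9).
P(6) = (1 − (3/5)^6) / (1 − (3/5)^9) = 19000/19729 ≈ 0.963.

0.963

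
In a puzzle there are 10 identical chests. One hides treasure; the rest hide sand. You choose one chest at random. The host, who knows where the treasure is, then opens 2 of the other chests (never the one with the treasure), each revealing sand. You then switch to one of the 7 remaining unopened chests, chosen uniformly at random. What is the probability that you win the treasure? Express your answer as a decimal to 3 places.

0.129

Your original chest holds the treasure with probability 1/10, so the other 9 collectively hold it with probability 9/10.
The host can always find 2 empty chests to open, so the reveals don't change that 9/10; it is now spread over the 7 remaining unopened chests.
P(win by switching) = (9/10) · (1/7) = 9/70 ≈ 0.129.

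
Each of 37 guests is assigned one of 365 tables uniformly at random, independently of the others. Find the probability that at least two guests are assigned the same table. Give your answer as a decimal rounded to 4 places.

It's easier to compute the probability that all 37 are distinct.
P(all distinct) = 365/365 · 364/365 · ··· · 329/365 ≈ 0.1513.
So the probability of at least one match is 1 − 0.1513 = 0.8487.

0.8487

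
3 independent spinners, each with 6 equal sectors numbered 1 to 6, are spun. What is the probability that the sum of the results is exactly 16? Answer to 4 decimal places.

There are 6^3 = 216 equally likely outcomes.
The number of ordered 3-tuples from {1,…,6} summing to 16 is 6.
P(sum = 16) = 6/216 = 1/36 ≈ 0.0278.

0.0278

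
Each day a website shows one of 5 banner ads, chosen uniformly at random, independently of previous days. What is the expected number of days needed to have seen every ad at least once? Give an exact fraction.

After i distinct types are collected, each trial gives a new one with probability (5−i)/5, so the expected wait for the next new type is 5/(5−i).
E = 5/5 + 5/4 + 5/3 + 5/2 + 5/1 = 137/12.

137/12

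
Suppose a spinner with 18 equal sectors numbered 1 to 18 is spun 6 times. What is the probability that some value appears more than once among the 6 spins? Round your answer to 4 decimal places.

0.6070

P(all 6 different) = 18/18 · 17/18 · ··· · 13/18 ≈ 0.3930.
P(at least two equal) = 1 − 0.3930 = 0.6070.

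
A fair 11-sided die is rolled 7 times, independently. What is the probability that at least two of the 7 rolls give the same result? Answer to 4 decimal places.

0.9147

P(all 7 different) = 11/11 · 10/11 · ··· · 5/11 ≈ 0.0853.
P(at least two equal) = 1 − 0.0853 = 0.9147.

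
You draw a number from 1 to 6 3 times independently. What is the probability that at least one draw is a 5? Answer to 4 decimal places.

0.4213

P(no draw is a 5) = (5/6)^3 ≈ 0.5787.
P(at least one) = 1 − 0.5787 = 0.4213.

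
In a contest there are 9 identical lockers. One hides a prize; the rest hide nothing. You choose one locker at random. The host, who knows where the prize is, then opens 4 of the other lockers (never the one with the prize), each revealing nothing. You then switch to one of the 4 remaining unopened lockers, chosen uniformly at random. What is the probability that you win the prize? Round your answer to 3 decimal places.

0.222

Your original locker holds the prize with probability 1/9, so the other 8 collectively hold it with probability 8/9.
The host can always find 4 empty lockers to open, so the reveals don't change that 8/9; it is now spread over the 4 remaining unopened lockers.
P(win by switching) = (8/9) · (1/4) = 2/9 ≈ 0.222.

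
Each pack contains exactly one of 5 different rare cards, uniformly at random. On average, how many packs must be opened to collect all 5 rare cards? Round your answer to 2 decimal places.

After i distinct types are collected, each trial gives a new one with probability (5−i)/5, so the expected wait for the next new type is 5/(5−i).
E = 5/5 + 5/4 + 5/3 + 5/2 + 5/1 = 137/12 ≈ 11.42.

11.42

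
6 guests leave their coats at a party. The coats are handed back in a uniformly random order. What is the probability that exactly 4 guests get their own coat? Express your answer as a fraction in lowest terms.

1/48

Choose which 4 of the 6 are fixed: C(6,4) = 15 ways.
The remaining 2 must have no fixed point: D(2) = 1.
P = 15·1/720 = 1/48.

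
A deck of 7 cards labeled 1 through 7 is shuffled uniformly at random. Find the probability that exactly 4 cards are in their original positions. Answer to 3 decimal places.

Choose which 4 of the 7 are fixed: C(7,4) = 35 ways.
The remaining 3 must have no fixed point: D(3) = 2.
P = 35·2/5040 = 1/72 ≈ 0.014.

0.014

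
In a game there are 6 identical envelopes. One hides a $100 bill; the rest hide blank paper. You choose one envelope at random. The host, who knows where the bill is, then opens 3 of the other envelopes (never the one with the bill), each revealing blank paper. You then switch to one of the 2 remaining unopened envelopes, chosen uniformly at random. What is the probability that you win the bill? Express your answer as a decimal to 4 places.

Your original envelope holds the bill with probability 1/6, so the other 5 collectively hold it with probability 5/6.
The host can always find 3 empty envelopes to open, so the reveals don't change that 5/6; it is now spread over the 2 remaining unopened envelopes.
P(win by switching) = (5/6) · (1/2) = 5/12 ≈ 0.4167.

0.4167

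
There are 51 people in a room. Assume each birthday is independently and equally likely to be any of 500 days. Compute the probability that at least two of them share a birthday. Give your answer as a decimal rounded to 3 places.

0.929

It's easier to compute the probability that all 51 are distinct.
P(all distinct) = 500/500 · 499/500 · ··· · 450/500 ≈ 0.071.
So the probability of at least one match is 1 − 0.071 = 0.929.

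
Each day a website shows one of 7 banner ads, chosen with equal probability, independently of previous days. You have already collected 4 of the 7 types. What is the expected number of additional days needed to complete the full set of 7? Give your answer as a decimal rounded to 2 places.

12.83

Starting from 4 distinct types, each trial gives a new one with probability (7−i)/7 when i types are held, so the wait for the next new type is 7/(7−i).
E = 7/3 + 7/2 + 7/1 = 77/6 ≈ 12.83.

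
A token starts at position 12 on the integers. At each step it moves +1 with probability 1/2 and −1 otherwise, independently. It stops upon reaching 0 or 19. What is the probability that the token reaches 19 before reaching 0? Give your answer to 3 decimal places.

0.632

With a fair step, P(i) = ½P(i−1) + ½P(i+1) with P(0)=0, P(19)=1 has the linear solution P(i) = i/19.
P(12) = 12/19 ≈ 0.632.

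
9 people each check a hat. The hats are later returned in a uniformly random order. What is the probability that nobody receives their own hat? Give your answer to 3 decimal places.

This is the derangement probability: permutations of 9 with no fixed point.
D(9) = 9! · (1 − 1/1! + 1/2! − ··· + (−1)^9/9!) = 133496.
P = 133496/362880 = 16687/45360 ≈ 0.368.

0.368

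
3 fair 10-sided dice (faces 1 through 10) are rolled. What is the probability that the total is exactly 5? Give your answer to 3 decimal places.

There are 10^3 = 1000 equally likely outcomes.
The number of ordered 3-tuples from {1,…,10} summing to 5 is 6.
P(sum = 5) = 6/1000 = 3/500 ≈ 0.006.

0.006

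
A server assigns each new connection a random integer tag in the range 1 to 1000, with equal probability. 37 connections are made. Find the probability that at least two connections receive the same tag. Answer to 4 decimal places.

0.4905

It's easier to compute the probability that all 37 are distinct.
P(all distinct) = 1000/1000 · 999/1000 · ··· · 964/1000 ≈ 0.5095.
So the probability of at least one match is 1 − 0.5095 = 0.4905.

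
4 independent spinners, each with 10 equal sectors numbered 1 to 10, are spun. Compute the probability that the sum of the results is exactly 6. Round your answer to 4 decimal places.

0.0010

There are 10^4 = 10000 equally likely outcomes.
The number of ordered 4-tuples from {1,…,10} summing to 6 is 10.
P(sum = 6) = 10/10000 = 1/1000 ≈ 0.0010.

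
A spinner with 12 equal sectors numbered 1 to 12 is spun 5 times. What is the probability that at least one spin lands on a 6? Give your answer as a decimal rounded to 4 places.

0.3528

P(no spin lands on a 6) = (11/12)^5 ≈ 0.6472.
P(at least one) = 1 − 0.6472 = 0.3528.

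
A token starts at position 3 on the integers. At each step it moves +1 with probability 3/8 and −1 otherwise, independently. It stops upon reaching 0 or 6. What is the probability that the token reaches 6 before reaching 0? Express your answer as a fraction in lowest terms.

27/152

Let r = q/p = (5/8)/(3/8) = 5/3. The recurrence P(i) = p·P(i+1) + q·P(i−1) with P(0)=0, P(6)=1 gives P(i) = (1 − r^i)/(1 − r^6).
P(3) = (1 − (5/3)^3) / (1 − (5/3)^6) = 27/152.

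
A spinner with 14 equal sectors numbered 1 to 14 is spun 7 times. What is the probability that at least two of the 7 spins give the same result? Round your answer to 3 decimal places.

P(all 7 different) = 14/14 · 13/14 · ··· · 8/14 ≈ 0.164.
P(at least two equal) = 1 − 0.164 = 0.836.

0.836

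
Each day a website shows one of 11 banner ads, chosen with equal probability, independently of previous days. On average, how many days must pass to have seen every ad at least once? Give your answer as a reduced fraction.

After i distinct types are collected, each trial gives a new one with probability (11−i)/11, so the expected wait for the next new type is 11/(11−i).
E = 11/11 + 11/10 + 11/9 + 11/8 + 11/7 + 11/6 + 11/5 + 11/4 + 11/3 + 11/2 + 11/1 = 83711/2520.

83711/2520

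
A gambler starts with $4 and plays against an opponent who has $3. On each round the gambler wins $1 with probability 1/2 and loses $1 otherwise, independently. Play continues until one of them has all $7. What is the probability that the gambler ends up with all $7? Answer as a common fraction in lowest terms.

4/7

With a fair step, P(i) = ½P(i−1) + ½P(i+1) with P(0)=0, P(7)=1 has the linear solution P(i) = i/7.
P(4) = 4/7.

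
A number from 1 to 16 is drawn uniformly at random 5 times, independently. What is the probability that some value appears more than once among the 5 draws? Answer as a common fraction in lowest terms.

4097/8192

P(all 5 different) = 16/16 · 15/16 · ··· · 12/16 = 4095/8192.
P(at least two equal) = 1 − 4095/8192 = 4097/8192.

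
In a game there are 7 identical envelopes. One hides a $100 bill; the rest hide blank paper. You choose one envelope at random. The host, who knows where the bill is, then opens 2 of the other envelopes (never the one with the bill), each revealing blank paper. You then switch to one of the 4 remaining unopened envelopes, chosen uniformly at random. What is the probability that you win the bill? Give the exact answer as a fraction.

3/14

Your original envelope holds the bill with probability 1/7, so the other 6 collectively hold it with probability 6/7.
The host can always find 2 empty envelopes to open, so the reveals don't change that 6/7; it is now spread over the 4 remaining unopened envelopes.
P(win by switching) = (6/7) · (1/4) = 3/14.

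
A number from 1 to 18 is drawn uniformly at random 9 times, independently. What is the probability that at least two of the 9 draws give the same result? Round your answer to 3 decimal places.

P(all 9 different) = 18/18 · 17/18 · ··· · 10/18 ≈ 0.089.
P(at least two equal) = 1 − 0.089 = 0.911.

0.911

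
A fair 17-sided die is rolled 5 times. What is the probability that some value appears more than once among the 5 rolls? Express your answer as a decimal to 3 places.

0.477

P(all 5 different) = 17/17 · 16/17 · ··· · 13/17 ≈ 0.523.
P(at least two equal) = 1 − 0.523 = 0.477.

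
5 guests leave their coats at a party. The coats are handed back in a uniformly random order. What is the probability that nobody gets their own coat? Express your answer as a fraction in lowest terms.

11/30

This is the derangement probability: permutations of 5 with no fixed point.
D(5) = 5! · (1 − 1/1! + 1/2! − ··· + (−1)^5/5!) = 44.
P = 44/120 = 11/30.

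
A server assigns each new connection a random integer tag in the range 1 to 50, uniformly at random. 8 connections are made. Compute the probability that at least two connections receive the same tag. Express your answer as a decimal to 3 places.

0.446

It's easier to compute the probability that all 8 are distinct.
P(all distinct) = 50/50 · 49/50 · ··· · 43/50 ≈ 0.554.
So the probability of at least one match is 1 − 0.554 = 0.446.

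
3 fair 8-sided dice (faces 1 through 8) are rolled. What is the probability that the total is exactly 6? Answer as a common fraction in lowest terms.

There are 8^3 = 512 equally likely outcomes.
The number of ordered 3-tuples from {1,…,8} summing to 6 is 10.
P(sum = 6) = 10/512 = 5/256.

5/256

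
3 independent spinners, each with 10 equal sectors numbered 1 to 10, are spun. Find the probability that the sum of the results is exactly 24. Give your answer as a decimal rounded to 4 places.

0.0280

There are 10^3 = 1000 equally likely outcomes.
The number of ordered 3-tuples from {1,…,10} summing to 24 is 28.
P(sum = 24) = 28/1000 = 7/250 ≈ 0.0280.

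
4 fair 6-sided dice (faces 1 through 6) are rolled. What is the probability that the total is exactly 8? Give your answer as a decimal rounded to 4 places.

0.0270

There are 6^4 = 1296 equally likely outcomes.
The number of ordered 4-tuples from {1,…,6} summing to 8 is 35.
P(sum = 8) = 35/1296 ≈ 0.0270.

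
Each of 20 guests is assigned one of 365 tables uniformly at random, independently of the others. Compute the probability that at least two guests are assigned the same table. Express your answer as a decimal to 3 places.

It's easier to compute the probability that all 20 are distinct.
P(all distinct) = 365/365 · 364/365 · ··· · 346/365 ≈ 0.589.
So the probability of at least one match is 1 − 0.589 = 0.411.

0.411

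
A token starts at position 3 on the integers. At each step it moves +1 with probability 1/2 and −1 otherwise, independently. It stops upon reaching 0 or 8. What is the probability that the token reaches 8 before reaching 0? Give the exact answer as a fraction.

With a fair step, P(i) = ½P(i−1) + ½P(i+1) with P(0)=0, P(8)=1 has the linear solution P(i) = i/8.
P(3) = 3/8.

3/8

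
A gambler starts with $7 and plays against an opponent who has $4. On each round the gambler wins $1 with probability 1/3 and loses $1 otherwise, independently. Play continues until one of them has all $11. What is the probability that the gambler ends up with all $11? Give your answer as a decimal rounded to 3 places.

Let r = q/p = (2/3)/(1/3) = 2. The recurrence P(i) = p·P(i+1) + q·P(i−1) with P(0)=0, P(11)=1 gives P(i) = (1 − r^i)/(1 − r^11).
P(7) = (1 − (2)^7) / (1 − (2)^11) = 127/2047 ≈ 0.062.

0.062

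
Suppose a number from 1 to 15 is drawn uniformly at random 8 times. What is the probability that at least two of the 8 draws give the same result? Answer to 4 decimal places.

0.8988

P(all 8 different) = 15/15 · 14/15 · ··· · 8/15 ≈ 0.1012.
P(at least two equal) = 1 − 0.1012 = 0.8988.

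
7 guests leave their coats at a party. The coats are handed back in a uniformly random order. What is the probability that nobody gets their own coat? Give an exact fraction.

This is the derangement probability: permutations of 7 with no fixed point.
D(7) = 7! · (1 − 1/1! + 1/2! − ··· + (−1)^7/7!) = 1854.
P = 1854/5040 = 103/280.

103/280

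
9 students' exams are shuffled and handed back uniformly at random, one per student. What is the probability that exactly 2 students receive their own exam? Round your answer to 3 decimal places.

Choose which 2 of the 9 are fixed: C(9,2) = 36 ways.
The remaining 7 must have no fixed point: D(7) = 1854.
P = 36·1854/362880 = 103/560 ≈ 0.184.

0.184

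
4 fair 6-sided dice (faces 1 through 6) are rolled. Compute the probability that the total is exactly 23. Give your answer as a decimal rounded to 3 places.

There are 6^4 = 1296 equally likely outcomes.
The number of ordered 4-tuples from {1,…,6} summing to 23 is 4.
P(sum = 23) = 4/1296 = 1/324 ≈ 0.003.

0.003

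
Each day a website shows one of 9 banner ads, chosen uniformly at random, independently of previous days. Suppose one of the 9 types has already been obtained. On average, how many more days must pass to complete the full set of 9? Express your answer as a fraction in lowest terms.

Starting from 1 distinct type, each trial gives a new one with probability (9−i)/9 when i types are held, so the wait for the next new type is 9/(9−i).
E = 9/8 + 9/7 + 9/6 + 9/5 + 9/4 + 9/3 + 9/2 + 9/1 = 6849/280.

6849/280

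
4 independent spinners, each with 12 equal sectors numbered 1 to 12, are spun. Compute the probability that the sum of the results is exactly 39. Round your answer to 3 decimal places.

0.011

There are 12^4 = 20736 equally likely outcomes.
The number of ordered 4-tuples from {1,…,12} summing to 39 is 220.
P(sum = 39) = 220/20736 = 55/5184 ≈ 0.011.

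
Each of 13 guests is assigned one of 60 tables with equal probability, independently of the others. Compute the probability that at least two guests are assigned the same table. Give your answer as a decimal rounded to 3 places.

0.754

It's easier to compute the probability that all 13 are distinct.
P(all distinct) = 60/60 · 59/60 · ··· · 48/60 ≈ 0.246.
So the probability of at least one match is 1 − 0.246 = 0.754.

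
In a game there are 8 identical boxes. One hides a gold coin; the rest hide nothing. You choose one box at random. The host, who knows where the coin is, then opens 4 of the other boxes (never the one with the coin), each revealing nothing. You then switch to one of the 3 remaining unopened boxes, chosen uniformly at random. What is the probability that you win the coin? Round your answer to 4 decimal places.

Your original box holds the coin with probability 1/8, so the other 7 collectively hold it with probability 7/8.
The host can always find 4 empty boxes to open, so the reveals don't change that 7/8; it is now spread over the 3 remaining unopened boxes.
P(win by switching) = (7/8) · (1/3) = 7/24 ≈ 0.2917.

0.2917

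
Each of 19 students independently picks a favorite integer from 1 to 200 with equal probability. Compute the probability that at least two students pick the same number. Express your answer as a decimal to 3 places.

It's easier to compute the probability that all 19 are distinct.
P(all distinct) = 200/200 · 199/200 · ··· · 182/200 ≈ 0.414.
So the probability of at least one match is 1 − 0.414 = 0.586.

0.586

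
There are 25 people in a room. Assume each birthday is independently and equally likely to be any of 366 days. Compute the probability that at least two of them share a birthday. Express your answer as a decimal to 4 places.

It's easier to compute the probability that all 25 are distinct.
P(all distinct) = 366/366 · 365/366 · ··· · 342/366 ≈ 0.4323.
So the probability of at least one match is 1 − 0.4323 = 0.5677.

0.5677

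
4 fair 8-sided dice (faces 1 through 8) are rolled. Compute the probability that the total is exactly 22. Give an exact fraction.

123/2048

There are 8^4 = 4096 equally likely outcomes.
The number of ordered 4-tuples from {1,…,8} summing to 22 is 246.
P(sum = 22) = 246/4096 = 123/2048.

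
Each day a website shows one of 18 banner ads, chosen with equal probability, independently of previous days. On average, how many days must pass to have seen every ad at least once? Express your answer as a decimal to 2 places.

After i distinct types are collected, each trial gives a new one with probability (18−i)/18, so the expected wait for the next new type is 18/(18−i).
E = 18/18 + 18/17 + 18/16 + 18/15 + 18/14 + 18/13 + 18/12 + 18/11 + 18/10 + 18/9 + 18/8 + 18/7 + 18/6 + 18/5 + 18/4 + 18/3 + 18/2 + 18/1 = 42822903/680680 ≈ 62.91.

62.91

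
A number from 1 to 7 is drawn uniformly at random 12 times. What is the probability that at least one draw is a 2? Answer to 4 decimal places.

P(no draw is a 2) = (6/7)^12 ≈ 0.1573.
P(at least one) = 1 − 0.1573 = 0.8427.

0.8427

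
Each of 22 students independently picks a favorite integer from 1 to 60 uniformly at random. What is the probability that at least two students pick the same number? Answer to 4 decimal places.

It's easier to compute the probability that all 22 are distinct.
P(all distinct) = 60/60 · 59/60 · ··· · 39/60 ≈ 0.0121.
So the probability of at least one match is 1 − 0.0121 = 0.9879.

0.9879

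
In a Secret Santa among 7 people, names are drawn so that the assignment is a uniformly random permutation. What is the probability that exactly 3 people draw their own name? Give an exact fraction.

1/16

Choose which 3 of the 7 are fixed: C(7,3) = 35 ways.
The remaining 4 must have no fixed point: D(4) = 9.
P = 35·9/5040 = 1/16.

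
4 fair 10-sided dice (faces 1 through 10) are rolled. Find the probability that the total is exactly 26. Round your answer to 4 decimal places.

There are 10^4 = 10000 equally likely outcomes.
The number of ordered 4-tuples from {1,…,10} summing to 26 is 540.
P(sum = 26) = 540/10000 = 27/500 ≈ 0.0540.

0.0540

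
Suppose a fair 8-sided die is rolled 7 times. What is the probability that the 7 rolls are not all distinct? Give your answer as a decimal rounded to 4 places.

P(all 7 different) = 8/8 · 7/8 · ··· · 2/8 ≈ 0.0192.
P(at least two equal) = 1 − 0.0192 = 0.9808.

0.9808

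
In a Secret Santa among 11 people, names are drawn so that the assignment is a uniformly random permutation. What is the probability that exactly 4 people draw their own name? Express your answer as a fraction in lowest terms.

103/6720

Choose which 4 of the 11 are fixed: C(11,4) = 330 ways.
The remaining 7 must have no fixed point: D(7) = 1854.
P = 330·1854/39916800 = 103/6720.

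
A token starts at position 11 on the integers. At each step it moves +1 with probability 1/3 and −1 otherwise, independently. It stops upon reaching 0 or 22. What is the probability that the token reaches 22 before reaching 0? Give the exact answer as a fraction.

1/2049

Let r = q/p = (2/3)/(1/3) = 2. The recurrence P(i) = p·P(i+1) + q·P(i−1) with P(0)=0, P(22)=1 gives P(i) = (1 − r^i)/(1 − r^22).
P(11) = (1 − (2)^11) / (1 − (2)^22) = 1/2049.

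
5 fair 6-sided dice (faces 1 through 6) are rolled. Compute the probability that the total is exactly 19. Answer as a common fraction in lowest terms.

There are 6^5 = 7776 equally likely outcomes.
The number of ordered 5-tuples from {1,…,6} summing to 19 is 735.
P(sum = 19) = 735/7776 = 245/2592.

245/2592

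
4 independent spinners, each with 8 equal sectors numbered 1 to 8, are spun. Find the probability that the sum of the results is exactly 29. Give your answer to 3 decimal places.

0.005

There are 8^4 = 4096 equally likely outcomes.
The number of ordered 4-tuples from {1,…,8} summing to 29 is 20.
P(sum = 29) = 20/4096 = 5/1024 ≈ 0.005.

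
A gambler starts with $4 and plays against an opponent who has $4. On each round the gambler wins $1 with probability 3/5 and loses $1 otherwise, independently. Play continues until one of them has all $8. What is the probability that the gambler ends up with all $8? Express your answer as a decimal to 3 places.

Let r = q/p = (2/5)/(3/5) = 2/3. The recurrence P(i) = p·P(i+1) + q·P(i−1) with P(0)=0, P(8)=1 gives P(i) = (1 − r^i)/(1 − r^8).
P(4) = (1 − (2/3)^4) / (1 − (2/3)^8) = 81/97 ≈ 0.835.

0.835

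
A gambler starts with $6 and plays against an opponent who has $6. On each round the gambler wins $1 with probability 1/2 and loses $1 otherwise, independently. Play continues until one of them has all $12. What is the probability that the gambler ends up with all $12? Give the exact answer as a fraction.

With a fair step, P(i) = ½P(i−1) + ½P(i+1) with P(0)=0, P(12)=1 has the linear solution P(i) = i/12.
P(6) = 6/12 = 1/2.

1/2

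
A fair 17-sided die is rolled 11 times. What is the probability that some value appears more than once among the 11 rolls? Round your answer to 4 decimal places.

0.9856

P(all 11 different) = 17/17 · 16/17 · ··· · 7/17 ≈ 0.0144.
P(at least two equal) = 1 − 0.0144 = 0.9856.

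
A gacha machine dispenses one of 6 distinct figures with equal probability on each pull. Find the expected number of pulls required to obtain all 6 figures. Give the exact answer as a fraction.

147/10

After i distinct types are collected, each trial gives a new one with probability (6−i)/6, so the expected wait for the next new type is 6/(6−i).
E = 6/6 + 6/5 + 6/4 + 6/3 + 6/2 + 6/1 = 147/10.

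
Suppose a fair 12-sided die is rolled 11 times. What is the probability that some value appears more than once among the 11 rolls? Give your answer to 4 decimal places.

P(all 11 different) = 12/12 · 11/12 · ··· · 2/12 ≈ 0.0006.
P(at least two equal) = 1 − 0.0006 = 0.9994.

0.9994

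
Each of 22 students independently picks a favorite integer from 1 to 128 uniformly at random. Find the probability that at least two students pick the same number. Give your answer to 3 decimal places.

It's easier to compute the probability that all 22 are distinct.
P(all distinct) = 128/128 · 127/128 · ··· · 107/128 ≈ 0.147.
So the probability of at least one match is 1 − 0.147 = 0.853.

0.853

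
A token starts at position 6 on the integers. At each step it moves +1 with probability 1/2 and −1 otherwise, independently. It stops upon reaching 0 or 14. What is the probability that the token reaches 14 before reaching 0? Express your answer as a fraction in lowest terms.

With a fair step, P(i) = ½P(i−1) + ½P(i+1) with P(0)=0, P(14)=1 has the linear solution P(i) = i/14.
P(6) = 6/14 = 3/7.

3/7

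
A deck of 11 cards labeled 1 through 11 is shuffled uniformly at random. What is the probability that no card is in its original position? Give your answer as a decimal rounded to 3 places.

This is the derangement probability: permutations of 11 with no fixed point.
D(11) = 11! · (1 − 1/1! + 1/2! − ··· + (−1)^11/11!) = 14684570.
P = 14684570/39916800 = 1468457/3991680 ≈ 0.368.

0.368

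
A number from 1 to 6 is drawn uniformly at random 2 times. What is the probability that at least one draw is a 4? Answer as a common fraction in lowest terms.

11/36

P(no draw is a 4) = (5/6)^2 = 25/36.
P(at least one) = 1 − 25/36 = 11/36.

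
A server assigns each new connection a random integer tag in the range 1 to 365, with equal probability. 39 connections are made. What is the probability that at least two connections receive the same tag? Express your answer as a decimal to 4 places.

It's easier to compute the probability that all 39 are distinct.
P(all distinct) = 365/365 · 364/365 · ··· · 327/365 ≈ 0.1218.
So the probability of at least one match is 1 − 0.1218 = 0.8782.

0.8782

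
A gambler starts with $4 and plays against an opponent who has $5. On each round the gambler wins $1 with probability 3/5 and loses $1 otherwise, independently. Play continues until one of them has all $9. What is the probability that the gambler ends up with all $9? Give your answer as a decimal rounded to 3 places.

0.824

Let r = q/p = (2/5)/(3/5) = 2/3. The recurrence P(i) = p·P(i+1) + q·P(i−1) with P(0)=0, P(9)=1 gives P(i) = (1 − r^i)/(1 − r^9).
P(4) = (1 − (2/3)^4) / (1 − (2/3)^9) = 15795/19171 ≈ 0.824.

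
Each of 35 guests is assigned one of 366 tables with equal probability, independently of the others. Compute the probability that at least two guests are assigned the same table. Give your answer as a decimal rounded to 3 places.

It's easier to compute the probability that all 35 are distinct.
P(all distinct) = 366/366 · 365/366 · ··· · 332/366 ≈ 0.187.
So the probability of at least one match is 1 − 0.187 = 0.813.

0.813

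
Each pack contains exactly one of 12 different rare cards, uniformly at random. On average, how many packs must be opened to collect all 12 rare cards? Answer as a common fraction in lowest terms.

86021/2310

After i distinct types are collected, each trial gives a new one with probability (12−i)/12, so the expected wait for the next new type is 12/(12−i).
E = 12/12 + 12/11 + 12/10 + 12/9 + 12/8 + 12/7 + 12/6 + 12/5 + 12/4 + 12/3 + 12/2 + 12/1 = 86021/2310.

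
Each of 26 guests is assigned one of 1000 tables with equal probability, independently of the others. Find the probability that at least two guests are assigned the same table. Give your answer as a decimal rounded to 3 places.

It's easier to compute the probability that all 26 are distinct.
P(all distinct) = 1000/1000 · 999/1000 · ··· · 975/1000 ≈ 0.721.
So the probability of at least one match is 1 − 0.721 = 0.279.

0.279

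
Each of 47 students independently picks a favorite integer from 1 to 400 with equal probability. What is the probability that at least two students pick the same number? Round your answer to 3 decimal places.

It's easier to compute the probability that all 47 are distinct.
P(all distinct) = 400/400 · 399/400 · ··· · 354/400 ≈ 0.060.
So the probability of at least one match is 1 − 0.060 = 0.940.

0.940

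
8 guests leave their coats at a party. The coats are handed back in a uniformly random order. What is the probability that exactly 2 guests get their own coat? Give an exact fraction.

53/288

Choose which 2 of the 8 are fixed: C(8,2) = 28 ways.
The remaining 6 must have no fixed point: D(6) = 265.
P = 28·265/40320 = 53/288.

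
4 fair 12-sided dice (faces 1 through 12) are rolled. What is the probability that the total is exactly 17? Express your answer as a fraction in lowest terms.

There are 12^4 = 20736 equally likely outcomes.
The number of ordered 4-tuples from {1,…,12} summing to 17 is 544.
P(sum = 17) = 544/20736 = 17/648.

17/648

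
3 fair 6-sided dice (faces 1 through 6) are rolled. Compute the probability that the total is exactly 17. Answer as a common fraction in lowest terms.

1/72

There are 6^3 = 216 equally likely outcomes.
The number of ordered 3-tuples from {1,…,6} summing to 17 is 3.
P(sum = 17) = 3/216 = 1/72.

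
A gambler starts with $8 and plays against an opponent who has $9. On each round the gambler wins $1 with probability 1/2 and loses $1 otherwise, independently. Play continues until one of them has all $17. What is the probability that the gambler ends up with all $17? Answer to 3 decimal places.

With a fair step, P(i) = ½P(i−1) + ½P(i+1) with P(0)=0, P(17)=1 has the linear solution P(i) = i/17.
P(8) = 8/17 ≈ 0.471.

0.471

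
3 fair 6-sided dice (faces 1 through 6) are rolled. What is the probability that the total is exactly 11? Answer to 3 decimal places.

There are 6^3 = 216 equally likely outcomes.
The number of ordered 3-tuples from {1,…,6} summing to 11 is 27.
P(sum = 11) = 27/216 = 1/8 ≈ 0.125.

0.125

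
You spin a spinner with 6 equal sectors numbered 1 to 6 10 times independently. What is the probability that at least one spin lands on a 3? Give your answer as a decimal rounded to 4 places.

P(no spin lands on a 3) = (5/6)^10 ≈ 0.1615.
P(at least one) = 1 − 0.1615 = 0.8385.

0.8385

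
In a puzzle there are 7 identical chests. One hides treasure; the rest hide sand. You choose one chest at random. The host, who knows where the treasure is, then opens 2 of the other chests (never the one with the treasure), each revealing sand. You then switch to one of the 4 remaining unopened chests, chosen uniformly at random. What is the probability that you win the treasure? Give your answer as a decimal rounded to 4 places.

0.2143

Your original chest holds the treasure with probability 1/7, so the other 6 collectively hold it with probability 6/7.
The host can always find 2 empty chests to open, so the reveals don't change that 6/7; it is now spread over the 4 remaining unopened chests.
P(win by switching) = (6/7) · (1/4) = 3/14 ≈ 0.2143.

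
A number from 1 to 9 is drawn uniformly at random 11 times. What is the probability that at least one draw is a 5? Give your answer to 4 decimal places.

0.7263

P(no draw is a 5) = (8/9)^11 ≈ 0.2737.
P(at least one) = 1 − 0.2737 = 0.7263.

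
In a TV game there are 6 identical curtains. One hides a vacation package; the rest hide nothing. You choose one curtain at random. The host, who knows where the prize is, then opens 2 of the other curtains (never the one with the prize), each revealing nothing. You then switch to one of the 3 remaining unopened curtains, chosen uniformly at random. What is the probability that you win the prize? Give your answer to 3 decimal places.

0.278

Your original curtain holds the prize with probability 1/6, so the other 5 collectively hold it with probability 5/6.
The host can always find 2 empty curtains to open, so the reveals don't change that 5/6; it is now spread over the 3 remaining unopened curtains.
P(win by switching) = (5/6) · (1/3) = 5/18 ≈ 0.278.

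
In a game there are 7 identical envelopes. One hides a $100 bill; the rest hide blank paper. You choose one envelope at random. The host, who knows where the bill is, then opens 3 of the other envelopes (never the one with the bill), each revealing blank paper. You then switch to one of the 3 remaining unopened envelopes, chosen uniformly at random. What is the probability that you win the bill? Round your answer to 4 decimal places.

0.2857

Your original envelope holds the bill with probability 1/7, so the other 6 collectively hold it with probability 6/7.
The host can always find 3 empty envelopes to open, so the reveals don't change that 6/7; it is now spread over the 3 remaining unopened envelopes.
P(win by switching) = (6/7) · (1/3) = 2/7 ≈ 0.2857.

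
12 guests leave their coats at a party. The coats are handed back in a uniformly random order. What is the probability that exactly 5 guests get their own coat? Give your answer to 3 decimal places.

Choose which 5 of the 12 are fixed: C(12,5) = 792 ways.
The remaining 7 must have no fixed point: D(7) = 1854.
P = 792·1854/479001600 = 103/33600 ≈ 0.003.

0.003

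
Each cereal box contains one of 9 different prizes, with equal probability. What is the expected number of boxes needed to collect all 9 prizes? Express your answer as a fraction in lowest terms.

After i distinct types are collected, each trial gives a new one with probability (9−i)/9, so the expected wait for the next new type is 9/(9−i).
E = 9/9 + 9/8 + 9/7 + 9/6 + 9/5 + 9/4 + 9/3 + 9/2 + 9/1 = 7129/280.

7129/280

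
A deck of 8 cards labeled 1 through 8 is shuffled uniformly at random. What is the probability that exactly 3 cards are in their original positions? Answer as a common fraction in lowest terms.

11/180

Choose which 3 of the 8 are fixed: C(8,3) = 56 ways.
The remaining 5 must have no fixed point: D(5) = 44.
P = 56·44/40320 = 11/180.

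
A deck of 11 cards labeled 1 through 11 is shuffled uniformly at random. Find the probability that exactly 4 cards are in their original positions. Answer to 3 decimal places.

Choose which 4 of the 11 are fixed: C(11,4) = 330 ways.
The remaining 7 must have no fixed point: D(7) = 1854.
P = 330·1854/39916800 = 103/6720 ≈ 0.015.

0.015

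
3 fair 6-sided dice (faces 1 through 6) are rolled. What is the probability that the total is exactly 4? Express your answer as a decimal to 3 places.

0.014

There are 6^3 = 216 equally likely outcomes.
The number of ordered 3-tuples from {1,…,6} summing to 4 is 3.
P(sum = 4) = 3/216 = 1/72 ≈ 0.014.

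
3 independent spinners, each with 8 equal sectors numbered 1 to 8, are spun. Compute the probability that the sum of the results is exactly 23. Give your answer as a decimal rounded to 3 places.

0.006

There are 8^3 = 512 equally likely outcomes.
The number of ordered 3-tuples from {1,…,8} summing to 23 is 3.
P(sum = 23) = 3/512 ≈ 0.006.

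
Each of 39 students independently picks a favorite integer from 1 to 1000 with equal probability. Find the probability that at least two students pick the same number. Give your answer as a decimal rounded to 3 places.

It's easier to compute the probability that all 39 are distinct.
P(all distinct) = 1000/1000 · 999/1000 · ··· · 962/1000 ≈ 0.472.
So the probability of at least one match is 1 − 0.472 = 0.528.

0.528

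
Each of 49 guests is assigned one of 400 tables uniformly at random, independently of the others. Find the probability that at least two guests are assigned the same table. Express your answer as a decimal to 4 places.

It's easier to compute the probability that all 49 are distinct.
P(all distinct) = 400/400 · 399/400 · ··· · 352/400 ≈ 0.0466.
So the probability of at least one match is 1 − 0.0466 = 0.9534.

0.9534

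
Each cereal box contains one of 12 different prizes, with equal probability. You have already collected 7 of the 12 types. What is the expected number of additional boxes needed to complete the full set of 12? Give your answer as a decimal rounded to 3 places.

Starting from 7 distinct types, each trial gives a new one with probability (12−i)/12 when i types are held, so the wait for the next new type is 12/(12−i).
E = 12/5 + 12/4 + 12/3 + 12/2 + 12/1 = 137/5 ≈ 27.400.

27.400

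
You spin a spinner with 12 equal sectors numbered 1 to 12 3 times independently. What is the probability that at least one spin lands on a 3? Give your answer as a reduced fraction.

P(no spin lands on a 3) = (11/12)^3 = 1331/1728.
P(at least one) = 1 − 1331/1728 = 397/1728.

397/1728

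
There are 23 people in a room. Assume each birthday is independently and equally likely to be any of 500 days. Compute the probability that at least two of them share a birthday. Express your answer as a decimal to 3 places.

0.402

It's easier to compute the probability that all 23 are distinct.
P(all distinct) = 500/500 · 499/500 · ··· · 478/500 ≈ 0.598.
So the probability of at least one match is 1 − 0.598 = 0.402.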